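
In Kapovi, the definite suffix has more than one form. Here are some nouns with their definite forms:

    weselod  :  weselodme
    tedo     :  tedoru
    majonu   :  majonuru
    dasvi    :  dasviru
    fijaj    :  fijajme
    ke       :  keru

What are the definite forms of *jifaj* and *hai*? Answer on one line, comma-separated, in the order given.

jifajme, hairu

Looking at the final sound of each stem: -me when the stem ends in a consonant (*weselod*, *fijaj*); -ru when the stem ends in a vowel (*tedo*, *majonu*, *dasvi*, *ke*).
*jifaj* — final sound /j/ (a consonant) → -me → *jifajme*.
*hai*: final sound = /i/, a vowel → -ru → *hairu*.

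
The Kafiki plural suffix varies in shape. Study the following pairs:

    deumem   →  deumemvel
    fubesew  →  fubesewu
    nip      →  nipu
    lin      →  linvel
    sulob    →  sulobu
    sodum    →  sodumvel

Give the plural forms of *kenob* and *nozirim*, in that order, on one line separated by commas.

kenobu, nozirimvel

The pattern is nasality of the final consonant: -vel when the stem ends in a nasal (*deumem*, *lin*, *sodum*); -u when the stem ends in a non-nasal consonant (*fubesew*, *nip*, *sulob*).
*kenob*: final consonant = /b/, non-nasal → -u → *kenobu*.
*nozirim*: final consonant = /m/, a nasal → -vel → *nozirimvel*.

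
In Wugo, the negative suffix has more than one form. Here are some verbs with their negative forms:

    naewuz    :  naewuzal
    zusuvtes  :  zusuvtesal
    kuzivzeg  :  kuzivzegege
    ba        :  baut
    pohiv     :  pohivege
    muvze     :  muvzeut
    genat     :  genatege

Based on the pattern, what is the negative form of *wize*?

wizeut

The alternation tracks the final sound of the stem — -al when the stem ends in a sibilant (*naewuz*, *zusuvtes*); -ege when the stem ends in a non-sibilant consonant (*kuzivzeg*, *pohiv*, *genat*); -ut when the stem ends in a vowel (*ba*, *muvze*).
*wize* — final sound /e/ (a vowel) → -ut → *wizeut*.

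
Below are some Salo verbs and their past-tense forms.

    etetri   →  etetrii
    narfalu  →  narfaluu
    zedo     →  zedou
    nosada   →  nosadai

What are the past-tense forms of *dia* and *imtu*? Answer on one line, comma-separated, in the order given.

diai, imtuu

Looking at the last vowel of each stem: -u when the last vowel of the stem is a rounded vowel (*narfalu*, *zedo*); -i when the last vowel of the stem is an unrounded vowel (*etetri*, *nosada*).
The last vowel of *dia* is /a/, which is an unrounded vowel, so the suffix is -i, giving *diai*.
*imtu* — last vowel /u/ (a rounded vowel) → -u → *imtuu*.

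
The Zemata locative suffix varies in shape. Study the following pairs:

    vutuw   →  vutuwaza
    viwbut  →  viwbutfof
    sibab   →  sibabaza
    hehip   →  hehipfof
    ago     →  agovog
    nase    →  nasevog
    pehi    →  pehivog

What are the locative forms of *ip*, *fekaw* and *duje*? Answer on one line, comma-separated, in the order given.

The pattern is voicing of the final sound: -fof when the stem ends in a voiceless consonant (*viwbut*, *hehip*); -aza when the stem ends in a voiced consonant (*vutuw*, *sibab*); -vog when the stem ends in a vowel (*ago*, *nase*, *pehi*).
The final sound of *ip* is /p/, which is a voiceless consonant, so the suffix is -fof, giving *ipfof*.
The final sound of *fekaw* is /w/, which is a voiced consonant, so the suffix is -aza, giving *fekawaza*.
The final sound of *duje* is /e/, which is a vowel, so the suffix is -vog, giving *dujevog*.

ipfof, fekawaza, dujevog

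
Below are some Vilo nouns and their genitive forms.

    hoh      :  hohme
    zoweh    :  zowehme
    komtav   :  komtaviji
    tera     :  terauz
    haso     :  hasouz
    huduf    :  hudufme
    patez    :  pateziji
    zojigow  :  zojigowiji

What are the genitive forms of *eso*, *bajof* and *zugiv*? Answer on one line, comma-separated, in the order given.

Looking at the final sound of each stem: -me when the stem ends in a voiceless consonant (*hoh*, *zoweh*, *huduf*); -iji when the stem ends in a voiced consonant (*komtav*, *patez*, *zojigow*); -uz when the stem ends in a vowel (*tera*, *haso*).
*eso* — final sound /o/ (a vowel) → -uz → *esouz*.
*bajof*: final sound = /f/, a voiceless consonant → -me → *bajofme*.
Since the final sound of *zugiv* is /v/ (a voiced consonant), it takes -iji, giving *zugiviji*.

esouz, bajofme, zugiviji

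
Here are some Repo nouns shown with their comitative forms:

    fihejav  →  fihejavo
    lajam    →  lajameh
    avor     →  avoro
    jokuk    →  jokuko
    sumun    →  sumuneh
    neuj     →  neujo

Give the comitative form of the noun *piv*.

The suffix is conditioned by the final consonant: -eh when the stem ends in a nasal (*lajam*, *sumun*); -o when the stem ends in a non-nasal consonant (*fihejav*, *avor*, *jokuk*, *neuj*).
The final consonant of *piv* is /v/, which is non-nasal, so the suffix is -o, giving *pivo*.

pivo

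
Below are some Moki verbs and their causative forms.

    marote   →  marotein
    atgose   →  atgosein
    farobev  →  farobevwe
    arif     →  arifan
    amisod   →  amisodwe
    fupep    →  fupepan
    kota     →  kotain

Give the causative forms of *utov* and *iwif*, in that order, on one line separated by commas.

The suffix is conditioned by the final sound: -an when the stem ends in a voiceless consonant (*arif*, *fupep*); -we when the stem ends in a voiced consonant (*farobev*, *amisod*); -in when the stem ends in a vowel (*marote*, *atgose*, *kota*).
*utov*: final sound = /v/, a voiced consonant → -we → *utovwe*.
The final sound of *iwif* is /f/, which is a voiceless consonant, so the suffix is -an, giving *iwifan*.

utovwe, iwifan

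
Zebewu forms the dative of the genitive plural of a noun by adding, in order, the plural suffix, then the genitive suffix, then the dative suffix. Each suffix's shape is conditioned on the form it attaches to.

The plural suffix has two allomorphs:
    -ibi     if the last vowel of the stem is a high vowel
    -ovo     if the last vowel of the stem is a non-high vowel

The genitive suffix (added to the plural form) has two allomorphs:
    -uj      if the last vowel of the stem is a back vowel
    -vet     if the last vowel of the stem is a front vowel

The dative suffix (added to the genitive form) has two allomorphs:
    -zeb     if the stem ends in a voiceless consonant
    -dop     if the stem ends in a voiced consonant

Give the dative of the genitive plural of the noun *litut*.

litutibivetzeb

*litut* — last vowel /u/ (a high vowel) → -ibi → *litutibi*.
Since the last vowel of the plural form *litutibi* is /i/ (a front vowel), it takes -vet, giving *litutibivet*.
The genitive form *litutibivet* — final consonant /t/ (voiceless) → -zeb → *litutibivetzeb*.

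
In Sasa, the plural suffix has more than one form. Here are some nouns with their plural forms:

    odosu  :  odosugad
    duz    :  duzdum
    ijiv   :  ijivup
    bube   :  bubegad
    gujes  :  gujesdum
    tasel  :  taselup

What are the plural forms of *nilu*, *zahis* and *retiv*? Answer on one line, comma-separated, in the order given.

nilugad, zahisdum, retivup

The pattern is sibilance of the final sound: -dum when the stem ends in a sibilant (*duz*, *gujes*); -up when the stem ends in a non-sibilant consonant (*ijiv*, *tasel*); -gad when the stem ends in a vowel (*odosu*, *bube*).
The final sound of *nilu* is /u/, which is a vowel, so the suffix is -gad, giving *nilugad*.
Since the final sound of *zahis* is /s/ (a sibilant), it takes -dum, giving *zahisdum*.
Since the final sound of *retiv* is /v/ (a non-sibilant consonant), it takes -up, giving *retivup*.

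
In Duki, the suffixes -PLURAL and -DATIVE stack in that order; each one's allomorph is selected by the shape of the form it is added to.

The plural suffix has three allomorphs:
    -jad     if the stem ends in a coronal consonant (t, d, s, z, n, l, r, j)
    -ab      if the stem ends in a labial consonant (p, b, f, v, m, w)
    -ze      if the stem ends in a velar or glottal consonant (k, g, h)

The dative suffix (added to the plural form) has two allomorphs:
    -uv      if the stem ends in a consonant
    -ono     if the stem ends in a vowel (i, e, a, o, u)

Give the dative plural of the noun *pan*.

The final consonant of *pan* is /n/, which is coronal, so the plural suffix is -jad, giving *panjad*.
The final sound of the plural form *panjad* is /d/, which is a consonant, so the dative suffix is -uv, giving *panjaduv*.

panjaduv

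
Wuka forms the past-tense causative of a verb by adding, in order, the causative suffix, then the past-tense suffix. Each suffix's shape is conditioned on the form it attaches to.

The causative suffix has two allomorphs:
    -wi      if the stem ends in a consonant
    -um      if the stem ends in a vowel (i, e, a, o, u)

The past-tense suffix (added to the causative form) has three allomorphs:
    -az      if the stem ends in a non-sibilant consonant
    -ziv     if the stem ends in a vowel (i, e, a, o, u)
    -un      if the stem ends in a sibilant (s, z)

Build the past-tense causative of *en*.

enwiziv

The final sound of *en* is /n/, which is a consonant, so the causative suffix is -wi, giving *enwi*.
The causative form *enwi* — final sound /i/ (a vowel) → -ziv → *enwiziv*.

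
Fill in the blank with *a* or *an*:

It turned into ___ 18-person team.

The indefinite article is chosen by the initial *sound* of the following word, not its spelling.
The number *18* is spoken "eighteen", beginning with /ˌeɪˈtiːn/ — a vowel sound.
So the article is *an*: It turned into an 18-person team.

an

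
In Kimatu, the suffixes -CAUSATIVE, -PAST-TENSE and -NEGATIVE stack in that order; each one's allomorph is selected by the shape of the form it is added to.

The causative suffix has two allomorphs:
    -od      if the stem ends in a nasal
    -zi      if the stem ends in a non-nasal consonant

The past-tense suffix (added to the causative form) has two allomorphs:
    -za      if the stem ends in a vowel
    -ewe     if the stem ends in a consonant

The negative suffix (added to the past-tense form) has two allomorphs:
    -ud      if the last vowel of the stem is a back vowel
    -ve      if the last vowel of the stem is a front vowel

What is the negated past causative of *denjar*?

denjarzizaud

The final consonant of *denjar* is /r/, which is non-nasal, so the causative suffix is -zi, giving *denjarzi*.
Since the final sound of the causative form *denjarzi* is /i/ (a vowel), it takes -za, giving *denjarziza*.
The past-tense form *denjarziza*: last vowel = /a/, a back vowel → -ud → *denjarzizaud*.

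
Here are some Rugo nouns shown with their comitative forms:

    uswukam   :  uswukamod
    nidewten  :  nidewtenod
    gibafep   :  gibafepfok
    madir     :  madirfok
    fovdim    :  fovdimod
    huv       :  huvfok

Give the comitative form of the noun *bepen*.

The alternation tracks the final consonant of the stem — -od when the stem ends in a nasal (*uswukam*, *nidewten*, *fovdim*); -fok when the stem ends in a non-nasal consonant (*gibafep*, *madir*, *huv*).
The final consonant of *bepen* is /n/, which is a nasal, so the suffix is -od, giving *bepenod*.

bepenod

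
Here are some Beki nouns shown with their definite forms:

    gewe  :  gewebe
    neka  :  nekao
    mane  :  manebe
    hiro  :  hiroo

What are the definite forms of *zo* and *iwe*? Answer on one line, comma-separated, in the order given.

The alternation tracks the last vowel of the stem — -be when the last vowel of the stem is a front vowel (*gewe*, *mane*); -o when the last vowel of the stem is a back vowel (*neka*, *hiro*).
The last vowel of *zo* is /o/, which is a back vowel, so the suffix is -o, giving *zoo*.
Since the last vowel of *iwe* is /e/ (a front vowel), it takes -be, giving *iwebe*.

zoo, iwebe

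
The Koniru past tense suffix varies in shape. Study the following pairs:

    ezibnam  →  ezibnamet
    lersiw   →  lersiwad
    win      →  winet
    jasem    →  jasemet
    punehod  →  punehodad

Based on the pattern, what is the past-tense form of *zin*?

zinet

The suffix is conditioned by the final consonant: -et when the stem ends in a nasal (*ezibnam*, *win*, *jasem*); -ad when the stem ends in a non-nasal consonant (*lersiw*, *punehod*).
The final consonant of *zin* is /n/, which is a nasal, so the suffix is -et, giving *zinet*.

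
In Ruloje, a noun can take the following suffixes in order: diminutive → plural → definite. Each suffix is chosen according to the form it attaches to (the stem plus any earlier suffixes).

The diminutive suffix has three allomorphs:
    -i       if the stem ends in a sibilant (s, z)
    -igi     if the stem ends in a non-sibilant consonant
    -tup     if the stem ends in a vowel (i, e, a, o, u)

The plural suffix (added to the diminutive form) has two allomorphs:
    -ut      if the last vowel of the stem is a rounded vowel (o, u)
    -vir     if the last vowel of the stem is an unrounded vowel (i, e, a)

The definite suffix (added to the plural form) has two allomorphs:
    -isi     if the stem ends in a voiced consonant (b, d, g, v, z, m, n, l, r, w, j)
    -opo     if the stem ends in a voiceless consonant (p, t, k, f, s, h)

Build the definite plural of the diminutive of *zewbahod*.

zewbahodigivirisi

*zewbahod*: final sound = /d/, a non-sibilant consonant → -igi → *zewbahodigi*.
The diminutive form *zewbahodigi* — last vowel /i/ (an unrounded vowel) → -vir → *zewbahodigivir*.
The plural form *zewbahodigivir* — final consonant /r/ (voiced) → -isi → *zewbahodigivirisi*.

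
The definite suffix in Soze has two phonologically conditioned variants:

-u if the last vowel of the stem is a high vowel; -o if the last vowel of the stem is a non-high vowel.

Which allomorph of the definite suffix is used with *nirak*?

-o

Since the last vowel of *nirak* is /a/ (a non-high vowel), it takes -o.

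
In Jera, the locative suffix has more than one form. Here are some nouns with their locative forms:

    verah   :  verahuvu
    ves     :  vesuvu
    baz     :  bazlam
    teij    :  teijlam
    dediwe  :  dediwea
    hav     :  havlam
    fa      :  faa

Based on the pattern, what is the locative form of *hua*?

huaa

The suffix is conditioned by the final sound: -uvu when the stem ends in a voiceless consonant (*verah*, *ves*); -lam when the stem ends in a voiced consonant (*baz*, *teij*, *hav*); -a when the stem ends in a vowel (*dediwe*, *fa*).
Since the final sound of *hua* is /a/ (a vowel), it takes -a, giving *huaa*.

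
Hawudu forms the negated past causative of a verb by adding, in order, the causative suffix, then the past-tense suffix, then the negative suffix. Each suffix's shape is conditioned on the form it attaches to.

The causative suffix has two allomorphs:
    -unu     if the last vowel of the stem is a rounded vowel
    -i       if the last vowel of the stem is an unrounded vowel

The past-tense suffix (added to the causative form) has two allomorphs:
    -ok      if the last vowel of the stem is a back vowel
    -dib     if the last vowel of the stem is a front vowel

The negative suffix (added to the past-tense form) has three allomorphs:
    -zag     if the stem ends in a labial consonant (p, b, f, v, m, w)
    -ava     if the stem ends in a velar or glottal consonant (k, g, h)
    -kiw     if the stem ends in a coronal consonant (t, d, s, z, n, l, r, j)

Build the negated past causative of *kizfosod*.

kizfosodunuokava

Since the last vowel of *kizfosod* is /o/ (a rounded vowel), it takes -unu, giving *kizfosodunu*.
The causative form *kizfosodunu* — last vowel /u/ (a back vowel) → -ok → *kizfosodunuok*.
Since the final consonant of the past-tense form *kizfosodunuok* is /k/ (velar/glottal), it takes -ava, giving *kizfosodunuokava*.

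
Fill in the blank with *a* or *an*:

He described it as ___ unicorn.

The indefinite article is chosen by the initial *sound* of the following word, not its spelling.
*unicorn* begins with the sound /juː/ (u pronounced /juː/) — a consonant sound.
So the article is *a*: He described it as a unicorn.

a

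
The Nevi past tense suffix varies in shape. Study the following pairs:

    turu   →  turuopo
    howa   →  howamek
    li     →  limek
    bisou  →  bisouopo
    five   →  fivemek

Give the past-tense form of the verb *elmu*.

The suffix is conditioned by the last vowel: -opo when the last vowel of the stem is a rounded vowel (*turu*, *bisou*); -mek when the last vowel of the stem is an unrounded vowel (*howa*, *li*, *five*).
Since the last vowel of *elmu* is /u/ (a rounded vowel), it takes -opo, giving *elmuopo*.

elmuopo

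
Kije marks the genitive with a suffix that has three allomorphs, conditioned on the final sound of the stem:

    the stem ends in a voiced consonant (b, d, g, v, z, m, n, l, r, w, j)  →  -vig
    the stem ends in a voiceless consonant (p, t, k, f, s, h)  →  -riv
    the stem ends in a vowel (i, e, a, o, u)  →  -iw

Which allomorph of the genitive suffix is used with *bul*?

-vig

The final sound of *bul* is /l/, which is a voiced consonant, so the suffix is -vig.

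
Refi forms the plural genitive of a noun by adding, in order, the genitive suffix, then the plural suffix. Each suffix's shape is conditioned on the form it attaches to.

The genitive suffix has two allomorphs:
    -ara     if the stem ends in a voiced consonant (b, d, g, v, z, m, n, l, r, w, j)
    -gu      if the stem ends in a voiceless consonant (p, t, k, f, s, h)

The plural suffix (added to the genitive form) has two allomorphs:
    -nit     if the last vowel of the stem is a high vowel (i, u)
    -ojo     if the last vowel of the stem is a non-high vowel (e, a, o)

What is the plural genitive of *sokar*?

*sokar* — final consonant /r/ (voiced) → -ara → *sokarara*.
The genitive form *sokarara*: last vowel = /a/, a non-high vowel → -ojo → *sokararaojo*.

sokararaojo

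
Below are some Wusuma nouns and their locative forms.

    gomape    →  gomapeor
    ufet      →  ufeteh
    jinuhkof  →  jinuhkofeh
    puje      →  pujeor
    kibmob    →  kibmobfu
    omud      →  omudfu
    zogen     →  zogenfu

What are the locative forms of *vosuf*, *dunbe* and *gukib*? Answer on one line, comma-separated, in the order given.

vosufeh, dunbeor, gukibfu

The alternation tracks the final sound of the stem — -eh when the stem ends in a voiceless consonant (*ufet*, *jinuhkof*); -fu when the stem ends in a voiced consonant (*kibmob*, *omud*, *zogen*); -or when the stem ends in a vowel (*gomape*, *puje*).
*vosuf* — final sound /f/ (a voiceless consonant) → -eh → *vosufeh*.
*dunbe* — final sound /e/ (a vowel) → -or → *dunbeor*.
The final sound of *gukib* is /b/, which is a voiced consonant, so the suffix is -fu, giving *gukibfu*.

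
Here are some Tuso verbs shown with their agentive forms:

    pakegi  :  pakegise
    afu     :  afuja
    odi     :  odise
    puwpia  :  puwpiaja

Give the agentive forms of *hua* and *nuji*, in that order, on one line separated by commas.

huaja, nujise

The alternation tracks the last vowel of the stem — -se when the last vowel of the stem is a front vowel (*pakegi*, *odi*); -ja when the last vowel of the stem is a back vowel (*afu*, *puwpia*).
Since the last vowel of *hua* is /a/ (a back vowel), it takes -ja, giving *huaja*.
Since the last vowel of *nuji* is /i/ (a front vowel), it takes -se, giving *nujise*.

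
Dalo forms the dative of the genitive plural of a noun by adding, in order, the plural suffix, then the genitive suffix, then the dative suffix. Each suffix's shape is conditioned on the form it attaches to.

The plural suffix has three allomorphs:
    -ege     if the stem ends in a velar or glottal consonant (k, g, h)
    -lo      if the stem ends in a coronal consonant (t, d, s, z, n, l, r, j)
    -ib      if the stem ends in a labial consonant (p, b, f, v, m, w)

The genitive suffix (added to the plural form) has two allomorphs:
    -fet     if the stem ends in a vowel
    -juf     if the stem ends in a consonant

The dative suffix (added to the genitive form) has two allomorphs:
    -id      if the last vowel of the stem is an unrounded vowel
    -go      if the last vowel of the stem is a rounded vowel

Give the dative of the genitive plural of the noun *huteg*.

The final consonant of *huteg* is /g/, which is velar/glottal, so the plural suffix is -ege, giving *hutegege*.
The plural form *hutegege* — final sound /e/ (a vowel) → -fet → *hutegegefet*.
Since the last vowel of the genitive form *hutegegefet* is /e/ (an unrounded vowel), it takes -id, giving *hutegegefetid*.

hutegegefetid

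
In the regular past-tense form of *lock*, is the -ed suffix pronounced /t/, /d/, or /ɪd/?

/t/

The stem *lock* ends in a voiceless consonant other than /t/.
The -ed suffix is realized as /ɪd/ after /t, d/; as /t/ after other voiceless consonants; and as /d/ after other voiced sounds.
So -ed on *lock* is pronounced /t/.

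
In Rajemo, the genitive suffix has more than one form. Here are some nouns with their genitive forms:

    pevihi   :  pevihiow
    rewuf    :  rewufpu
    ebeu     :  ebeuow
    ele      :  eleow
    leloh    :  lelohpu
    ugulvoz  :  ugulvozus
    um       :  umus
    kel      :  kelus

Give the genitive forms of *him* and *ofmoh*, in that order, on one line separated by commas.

himus, ofmohpu

The alternation tracks the final sound of the stem — -pu when the stem ends in a voiceless consonant (*rewuf*, *leloh*); -us when the stem ends in a voiced consonant (*ugulvoz*, *um*, *kel*); -ow when the stem ends in a vowel (*pevihi*, *ebeu*, *ele*).
The final sound of *him* is /m/, which is a voiced consonant, so the suffix is -us, giving *himus*.
Since the final sound of *ofmoh* is /h/ (a voiceless consonant), it takes -pu, giving *ofmohpu*.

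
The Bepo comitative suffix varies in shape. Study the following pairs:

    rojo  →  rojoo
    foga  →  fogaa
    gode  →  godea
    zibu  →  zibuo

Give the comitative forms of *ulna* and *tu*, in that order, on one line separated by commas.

Looking at the last vowel of each stem: -o when the last vowel of the stem is a rounded vowel (*rojo*, *zibu*); -a when the last vowel of the stem is an unrounded vowel (*foga*, *gode*).
Since the last vowel of *ulna* is /a/ (an unrounded vowel), it takes -a, giving *ulnaa*.
Since the last vowel of *tu* is /u/ (a rounded vowel), it takes -o, giving *tuo*.

ulnaa, tuo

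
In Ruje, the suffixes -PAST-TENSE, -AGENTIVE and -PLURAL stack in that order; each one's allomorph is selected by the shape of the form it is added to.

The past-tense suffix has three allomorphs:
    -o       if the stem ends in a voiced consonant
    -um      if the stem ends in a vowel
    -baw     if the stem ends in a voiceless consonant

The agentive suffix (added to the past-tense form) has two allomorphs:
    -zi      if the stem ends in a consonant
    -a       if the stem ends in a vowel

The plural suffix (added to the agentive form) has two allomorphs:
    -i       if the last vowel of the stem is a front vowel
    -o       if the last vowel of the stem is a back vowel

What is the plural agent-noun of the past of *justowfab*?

justowfaboao

The final sound of *justowfab* is /b/, which is a voiced consonant, so the past-tense suffix is -o, giving *justowfabo*.
The final sound of the past-tense form *justowfabo* is /o/, which is a vowel, so the agentive suffix is -a, giving *justowfaboa*.
The last vowel of the agentive form *justowfaboa* is /a/, which is a back vowel, so the plural suffix is -o, giving *justowfaboao*.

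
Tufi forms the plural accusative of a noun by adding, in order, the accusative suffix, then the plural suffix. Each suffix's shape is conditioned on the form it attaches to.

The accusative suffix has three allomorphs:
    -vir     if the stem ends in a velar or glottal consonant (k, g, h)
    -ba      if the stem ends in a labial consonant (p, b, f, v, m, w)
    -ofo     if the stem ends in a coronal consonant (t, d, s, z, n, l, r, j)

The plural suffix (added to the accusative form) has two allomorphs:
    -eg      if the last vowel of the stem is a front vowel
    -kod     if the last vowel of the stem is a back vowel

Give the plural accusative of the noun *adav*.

adavbakod

*adav* — final consonant /v/ (labial) → -ba → *adavba*.
The last vowel of the accusative form *adavba* is /a/, which is a back vowel, so the plural suffix is -kod, giving *adavbakod*.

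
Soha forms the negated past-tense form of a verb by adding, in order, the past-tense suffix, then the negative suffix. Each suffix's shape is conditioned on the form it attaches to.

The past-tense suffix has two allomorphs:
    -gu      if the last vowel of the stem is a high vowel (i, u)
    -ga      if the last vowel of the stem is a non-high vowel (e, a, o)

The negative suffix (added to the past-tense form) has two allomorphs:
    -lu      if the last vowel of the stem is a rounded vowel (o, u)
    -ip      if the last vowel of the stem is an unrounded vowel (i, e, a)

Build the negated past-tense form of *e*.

egaip

The last vowel of *e* is /e/, which is a non-high vowel, so the past-tense suffix is -ga, giving *ega*.
Since the last vowel of the past-tense form *ega* is /a/ (an unrounded vowel), it takes -ip, giving *egaip*.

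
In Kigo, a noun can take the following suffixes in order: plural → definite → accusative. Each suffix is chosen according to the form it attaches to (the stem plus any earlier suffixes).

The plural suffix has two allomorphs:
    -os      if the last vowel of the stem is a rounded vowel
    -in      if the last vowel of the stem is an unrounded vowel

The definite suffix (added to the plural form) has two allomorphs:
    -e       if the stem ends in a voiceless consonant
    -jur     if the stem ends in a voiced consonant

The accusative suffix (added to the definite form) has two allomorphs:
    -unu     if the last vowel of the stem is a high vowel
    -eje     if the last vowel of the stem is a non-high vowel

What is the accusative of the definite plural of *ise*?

The last vowel of *ise* is /e/, which is an unrounded vowel, so the plural suffix is -in, giving *isein*.
The plural form *isein*: final consonant = /n/, voiced → -jur → *iseinjur*.
The definite form *iseinjur*: last vowel = /u/, a high vowel → -unu → *iseinjurunu*.

iseinjurunu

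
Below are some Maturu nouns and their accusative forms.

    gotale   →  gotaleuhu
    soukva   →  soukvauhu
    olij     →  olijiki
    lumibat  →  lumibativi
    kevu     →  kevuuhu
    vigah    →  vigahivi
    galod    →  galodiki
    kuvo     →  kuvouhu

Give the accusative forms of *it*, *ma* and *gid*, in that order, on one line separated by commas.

itivi, mauhu, gidiki

The suffix is conditioned by the final sound: -ivi when the stem ends in a voiceless consonant (*lumibat*, *vigah*); -iki when the stem ends in a voiced consonant (*olij*, *galod*); -uhu when the stem ends in a vowel (*gotale*, *soukva*, *kevu*, *kuvo*).
*it* — final sound /t/ (a voiceless consonant) → -ivi → *itivi*.
*ma* — final sound /a/ (a vowel) → -uhu → *mauhu*.
The final sound of *gid* is /d/, which is a voiced consonant, so the suffix is -iki, giving *gidiki*.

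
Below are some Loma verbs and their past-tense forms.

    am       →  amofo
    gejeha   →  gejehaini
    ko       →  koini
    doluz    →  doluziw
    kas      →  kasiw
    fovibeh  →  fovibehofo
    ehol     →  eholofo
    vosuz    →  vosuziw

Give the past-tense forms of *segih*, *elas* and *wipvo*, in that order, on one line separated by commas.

segihofo, elasiw, wipvoini

The pattern is sibilance of the final sound: -iw when the stem ends in a sibilant (*doluz*, *kas*, *vosuz*); -ofo when the stem ends in a non-sibilant consonant (*am*, *fovibeh*, *ehol*); -ini when the stem ends in a vowel (*gejeha*, *ko*).
Since the final sound of *segih* is /h/ (a non-sibilant consonant), it takes -ofo, giving *segihofo*.
The final sound of *elas* is /s/, which is a sibilant, so the suffix is -iw, giving *elasiw*.
*wipvo* — final sound /o/ (a vowel) → -ini → *wipvoini*.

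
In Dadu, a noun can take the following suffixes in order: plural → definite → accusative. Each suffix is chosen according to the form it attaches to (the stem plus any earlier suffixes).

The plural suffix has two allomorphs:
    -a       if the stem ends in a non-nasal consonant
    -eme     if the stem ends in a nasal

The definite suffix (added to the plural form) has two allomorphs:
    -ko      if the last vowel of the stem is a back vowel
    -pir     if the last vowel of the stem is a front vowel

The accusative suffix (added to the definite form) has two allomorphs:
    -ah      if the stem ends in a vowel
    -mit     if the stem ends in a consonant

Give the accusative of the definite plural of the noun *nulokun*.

*nulokun* — final consonant /n/ (a nasal) → -eme → *nulokuneme*.
The last vowel of the plural form *nulokuneme* is /e/, which is a front vowel, so the definite suffix is -pir, giving *nulokunemepir*.
The definite form *nulokunemepir* — final sound /r/ (a consonant) → -mit → *nulokunemepirmit*.

nulokunemepirmit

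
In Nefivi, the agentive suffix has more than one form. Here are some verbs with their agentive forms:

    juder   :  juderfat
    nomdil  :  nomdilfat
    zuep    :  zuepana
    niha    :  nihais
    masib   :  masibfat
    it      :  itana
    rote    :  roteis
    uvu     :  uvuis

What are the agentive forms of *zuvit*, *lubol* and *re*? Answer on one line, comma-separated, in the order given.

The alternation tracks the final sound of the stem — -ana when the stem ends in a voiceless consonant (*zuep*, *it*); -fat when the stem ends in a voiced consonant (*juder*, *nomdil*, *masib*); -is when the stem ends in a vowel (*niha*, *rote*, *uvu*).
*zuvit*: final sound = /t/, a voiceless consonant → -ana → *zuvitana*.
Since the final sound of *lubol* is /l/ (a voiced consonant), it takes -fat, giving *lubolfat*.
*re* — final sound /e/ (a vowel) → -is → *reis*.

zuvitana, lubolfat, reis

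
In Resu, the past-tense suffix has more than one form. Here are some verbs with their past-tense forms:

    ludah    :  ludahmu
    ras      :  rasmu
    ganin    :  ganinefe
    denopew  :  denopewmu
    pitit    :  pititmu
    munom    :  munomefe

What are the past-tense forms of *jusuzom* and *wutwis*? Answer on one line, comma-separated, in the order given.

jusuzomefe, wutwismu

The pattern is nasality of the final consonant: -efe when the stem ends in a nasal (*ganin*, *munom*); -mu when the stem ends in a non-nasal consonant (*ludah*, *ras*, *denopew*, *pitit*).
Since the final consonant of *jusuzom* is /m/ (a nasal), it takes -efe, giving *jusuzomefe*.
Since the final consonant of *wutwis* is /s/ (non-nasal), it takes -mu, giving *wutwismu*.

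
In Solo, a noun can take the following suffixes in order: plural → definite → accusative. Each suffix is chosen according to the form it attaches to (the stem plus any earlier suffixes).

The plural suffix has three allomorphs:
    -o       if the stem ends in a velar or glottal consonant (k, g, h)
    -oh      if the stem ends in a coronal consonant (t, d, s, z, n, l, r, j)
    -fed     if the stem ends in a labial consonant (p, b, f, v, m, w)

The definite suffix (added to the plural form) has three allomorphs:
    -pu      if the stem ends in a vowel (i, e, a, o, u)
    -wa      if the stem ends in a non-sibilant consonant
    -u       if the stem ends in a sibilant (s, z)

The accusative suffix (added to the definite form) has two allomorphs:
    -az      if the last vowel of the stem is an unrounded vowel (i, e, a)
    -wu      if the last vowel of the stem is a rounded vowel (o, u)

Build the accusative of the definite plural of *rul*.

rulohwaaz

*rul* — final consonant /l/ (coronal) → -oh → *ruloh*.
The plural form *ruloh*: final sound = /h/, a non-sibilant consonant → -wa → *rulohwa*.
The definite form *rulohwa*: last vowel = /a/, an unrounded vowel → -az → *rulohwaaz*.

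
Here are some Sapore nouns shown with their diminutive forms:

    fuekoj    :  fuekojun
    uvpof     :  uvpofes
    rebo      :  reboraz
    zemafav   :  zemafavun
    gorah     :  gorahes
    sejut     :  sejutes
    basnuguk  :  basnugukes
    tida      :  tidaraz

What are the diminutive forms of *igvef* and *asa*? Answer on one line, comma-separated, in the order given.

igvefes, asaraz

Looking at the final sound of each stem: -es when the stem ends in a voiceless consonant (*uvpof*, *gorah*, *sejut*, *basnuguk*); -un when the stem ends in a voiced consonant (*fuekoj*, *zemafav*); -raz when the stem ends in a vowel (*rebo*, *tida*).
The final sound of *igvef* is /f/, which is a voiceless consonant, so the suffix is -es, giving *igvefes*.
The final sound of *asa* is /a/, which is a vowel, so the suffix is -raz, giving *asaraz*.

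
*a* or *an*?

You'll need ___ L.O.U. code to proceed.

an

The indefinite article is chosen by the initial *sound* of the following word, not its spelling.
The initialism *L.O.U.* is read letter by letter; the first letter, L, is pronounced /ɛl/, which begins with a vowel sound.
So the article is *an*: You'll need an L.O.U. code to proceed.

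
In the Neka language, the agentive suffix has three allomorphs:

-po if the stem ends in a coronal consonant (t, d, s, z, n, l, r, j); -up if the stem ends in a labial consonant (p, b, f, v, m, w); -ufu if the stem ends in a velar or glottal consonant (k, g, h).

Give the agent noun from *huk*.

hukufu

Since the final consonant of *huk* is /k/ (velar/glottal), it takes -ufu, giving *hukufu*.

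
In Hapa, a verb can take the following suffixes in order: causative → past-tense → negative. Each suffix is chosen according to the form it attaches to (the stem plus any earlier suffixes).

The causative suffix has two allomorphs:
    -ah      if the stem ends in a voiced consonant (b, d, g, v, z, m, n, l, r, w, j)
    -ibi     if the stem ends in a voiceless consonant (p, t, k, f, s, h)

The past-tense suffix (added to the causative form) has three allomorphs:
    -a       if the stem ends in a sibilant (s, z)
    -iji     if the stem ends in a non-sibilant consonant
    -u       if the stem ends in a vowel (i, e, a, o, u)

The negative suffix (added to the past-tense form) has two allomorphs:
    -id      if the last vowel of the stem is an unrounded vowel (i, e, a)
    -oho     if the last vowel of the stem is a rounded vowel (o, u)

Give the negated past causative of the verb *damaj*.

The final consonant of *damaj* is /j/, which is voiced, so the causative suffix is -ah, giving *damajah*.
The causative form *damajah*: final sound = /h/, a non-sibilant consonant → -iji → *damajahiji*.
Since the last vowel of the past-tense form *damajahiji* is /i/ (an unrounded vowel), it takes -id, giving *damajahijiid*.

damajahijiid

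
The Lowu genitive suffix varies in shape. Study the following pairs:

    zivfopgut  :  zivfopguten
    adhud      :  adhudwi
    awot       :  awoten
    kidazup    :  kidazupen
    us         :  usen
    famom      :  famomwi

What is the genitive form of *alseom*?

The pattern is voicing of the final consonant: -en when the stem ends in a voiceless consonant (*zivfopgut*, *awot*, *kidazup*, *us*); -wi when the stem ends in a voiced consonant (*adhud*, *famom*).
Since the final consonant of *alseom* is /m/ (voiced), it takes -wi, giving *alseomwi*.

alseomwi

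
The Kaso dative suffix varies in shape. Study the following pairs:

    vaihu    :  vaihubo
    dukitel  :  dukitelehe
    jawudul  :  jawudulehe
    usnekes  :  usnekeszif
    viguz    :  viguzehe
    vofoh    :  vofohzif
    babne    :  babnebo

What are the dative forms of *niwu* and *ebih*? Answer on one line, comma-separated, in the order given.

niwubo, ebihzif

The pattern is voicing of the final sound: -zif when the stem ends in a voiceless consonant (*usnekes*, *vofoh*); -ehe when the stem ends in a voiced consonant (*dukitel*, *jawudul*, *viguz*); -bo when the stem ends in a vowel (*vaihu*, *babne*).
*niwu* — final sound /u/ (a vowel) → -bo → *niwubo*.
The final sound of *ebih* is /h/, which is a voiceless consonant, so the suffix is -zif, giving *ebihzif*.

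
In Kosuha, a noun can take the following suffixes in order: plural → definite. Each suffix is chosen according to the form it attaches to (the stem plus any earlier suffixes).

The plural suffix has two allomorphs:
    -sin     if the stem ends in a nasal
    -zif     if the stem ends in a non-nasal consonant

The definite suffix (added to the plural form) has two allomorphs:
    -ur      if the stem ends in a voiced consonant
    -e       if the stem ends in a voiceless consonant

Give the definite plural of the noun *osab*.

osabzife

*osab*: final consonant = /b/, non-nasal → -zif → *osabzif*.
The plural form *osabzif*: final consonant = /f/, voiceless → -e → *osabzife*.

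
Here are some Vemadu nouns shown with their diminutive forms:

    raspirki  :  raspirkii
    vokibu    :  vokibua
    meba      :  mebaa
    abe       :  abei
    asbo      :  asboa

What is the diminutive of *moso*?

The suffix is conditioned by the last vowel: -i when the last vowel of the stem is a front vowel (*raspirki*, *abe*); -a when the last vowel of the stem is a back vowel (*vokibu*, *meba*, *asbo*).
Since the last vowel of *moso* is /o/ (a back vowel), it takes -a, giving *mosoa*.

mosoa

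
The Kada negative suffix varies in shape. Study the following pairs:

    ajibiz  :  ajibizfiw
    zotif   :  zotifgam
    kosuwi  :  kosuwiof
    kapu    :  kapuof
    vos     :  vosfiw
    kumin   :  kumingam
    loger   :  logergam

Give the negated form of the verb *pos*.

The pattern is sibilance of the final sound: -fiw when the stem ends in a sibilant (*ajibiz*, *vos*); -gam when the stem ends in a non-sibilant consonant (*zotif*, *kumin*, *loger*); -of when the stem ends in a vowel (*kosuwi*, *kapu*).
Since the final sound of *pos* is /s/ (a sibilant), it takes -fiw, giving *posfiw*.

posfiw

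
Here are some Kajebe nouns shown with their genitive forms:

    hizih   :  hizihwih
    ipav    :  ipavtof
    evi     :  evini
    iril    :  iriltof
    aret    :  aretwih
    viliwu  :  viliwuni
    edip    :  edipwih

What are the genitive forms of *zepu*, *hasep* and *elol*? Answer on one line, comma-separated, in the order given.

zepuni, hasepwih, eloltof

The alternation tracks the final sound of the stem — -wih when the stem ends in a voiceless consonant (*hizih*, *aret*, *edip*); -tof when the stem ends in a voiced consonant (*ipav*, *iril*); -ni when the stem ends in a vowel (*evi*, *viliwu*).
*zepu* — final sound /u/ (a vowel) → -ni → *zepuni*.
*hasep*: final sound = /p/, a voiceless consonant → -wih → *hasepwih*.
The final sound of *elol* is /l/, which is a voiced consonant, so the suffix is -tof, giving *eloltof*.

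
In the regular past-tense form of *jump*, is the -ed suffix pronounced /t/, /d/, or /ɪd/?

/t/

The stem *jump* ends in a voiceless consonant other than /t/.
The -ed suffix is realized as /ɪd/ after /t, d/; as /t/ after other voiceless consonants; and as /d/ after other voiced sounds.
So -ed on *jump* is pronounced /t/.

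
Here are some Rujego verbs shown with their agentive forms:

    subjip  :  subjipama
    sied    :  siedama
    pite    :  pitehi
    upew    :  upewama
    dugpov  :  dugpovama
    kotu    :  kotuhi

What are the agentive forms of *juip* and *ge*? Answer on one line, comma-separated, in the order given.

Looking at the final sound of each stem: -ama when the stem ends in a consonant (*subjip*, *sied*, *upew*, *dugpov*); -hi when the stem ends in a vowel (*pite*, *kotu*).
*juip* — final sound /p/ (a consonant) → -ama → *juipama*.
*ge*: final sound = /e/, a vowel → -hi → *gehi*.

juipama, gehi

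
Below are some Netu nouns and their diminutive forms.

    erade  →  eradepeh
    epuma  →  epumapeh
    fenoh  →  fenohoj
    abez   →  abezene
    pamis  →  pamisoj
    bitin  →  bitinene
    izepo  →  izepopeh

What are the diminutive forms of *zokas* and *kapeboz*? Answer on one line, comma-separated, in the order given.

zokasoj, kapebozene

The pattern is voicing of the final sound: -oj when the stem ends in a voiceless consonant (*fenoh*, *pamis*); -ene when the stem ends in a voiced consonant (*abez*, *bitin*); -peh when the stem ends in a vowel (*erade*, *epuma*, *izepo*).
*zokas* — final sound /s/ (a voiceless consonant) → -oj → *zokasoj*.
*kapeboz*: final sound = /z/, a voiced consonant → -ene → *kapebozene*.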